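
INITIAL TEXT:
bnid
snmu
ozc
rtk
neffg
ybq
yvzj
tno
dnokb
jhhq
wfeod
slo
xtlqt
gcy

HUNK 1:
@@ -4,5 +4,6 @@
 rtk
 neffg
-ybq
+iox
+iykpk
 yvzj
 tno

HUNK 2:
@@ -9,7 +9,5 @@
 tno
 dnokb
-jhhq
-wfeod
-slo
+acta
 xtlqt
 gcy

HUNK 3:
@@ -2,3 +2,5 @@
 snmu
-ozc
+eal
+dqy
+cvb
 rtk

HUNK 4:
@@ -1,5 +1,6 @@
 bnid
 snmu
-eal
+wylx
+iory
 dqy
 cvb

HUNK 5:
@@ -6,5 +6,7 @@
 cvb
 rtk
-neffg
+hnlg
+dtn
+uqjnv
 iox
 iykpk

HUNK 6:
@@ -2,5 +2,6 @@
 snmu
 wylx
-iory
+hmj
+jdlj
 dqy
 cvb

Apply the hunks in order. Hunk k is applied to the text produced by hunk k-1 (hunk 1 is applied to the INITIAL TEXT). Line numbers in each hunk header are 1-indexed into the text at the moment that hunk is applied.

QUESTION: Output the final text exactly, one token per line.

Hunk 1: at line 4 remove [ybq] add [iox,iykpk] -> 15 lines: bnid snmu ozc rtk neffg iox iykpk yvzj tno dnokb jhhq wfeod slo xtlqt gcy
Hunk 2: at line 9 remove [jhhq,wfeod,slo] add [acta] -> 13 lines: bnid snmu ozc rtk neffg iox iykpk yvzj tno dnokb acta xtlqt gcy
Hunk 3: at line 2 remove [ozc] add [eal,dqy,cvb] -> 15 lines: bnid snmu eal dqy cvb rtk neffg iox iykpk yvzj tno dnokb acta xtlqt gcy
Hunk 4: at line 1 remove [eal] add [wylx,iory] -> 16 lines: bnid snmu wylx iory dqy cvb rtk neffg iox iykpk yvzj tno dnokb acta xtlqt gcy
Hunk 5: at line 6 remove [neffg] add [hnlg,dtn,uqjnv] -> 18 lines: bnid snmu wylx iory dqy cvb rtk hnlg dtn uqjnv iox iykpk yvzj tno dnokb acta xtlqt gcy
Hunk 6: at line 2 remove [iory] add [hmj,jdlj] -> 19 lines: bnid snmu wylx hmj jdlj dqy cvb rtk hnlg dtn uqjnv iox iykpk yvzj tno dnokb acta xtlqt gcy

Answer: bnid
snmu
wylx
hmj
jdlj
dqy
cvb
rtk
hnlg
dtn
uqjnv
iox
iykpk
yvzj
tno
dnokb
acta
xtlqt
gcy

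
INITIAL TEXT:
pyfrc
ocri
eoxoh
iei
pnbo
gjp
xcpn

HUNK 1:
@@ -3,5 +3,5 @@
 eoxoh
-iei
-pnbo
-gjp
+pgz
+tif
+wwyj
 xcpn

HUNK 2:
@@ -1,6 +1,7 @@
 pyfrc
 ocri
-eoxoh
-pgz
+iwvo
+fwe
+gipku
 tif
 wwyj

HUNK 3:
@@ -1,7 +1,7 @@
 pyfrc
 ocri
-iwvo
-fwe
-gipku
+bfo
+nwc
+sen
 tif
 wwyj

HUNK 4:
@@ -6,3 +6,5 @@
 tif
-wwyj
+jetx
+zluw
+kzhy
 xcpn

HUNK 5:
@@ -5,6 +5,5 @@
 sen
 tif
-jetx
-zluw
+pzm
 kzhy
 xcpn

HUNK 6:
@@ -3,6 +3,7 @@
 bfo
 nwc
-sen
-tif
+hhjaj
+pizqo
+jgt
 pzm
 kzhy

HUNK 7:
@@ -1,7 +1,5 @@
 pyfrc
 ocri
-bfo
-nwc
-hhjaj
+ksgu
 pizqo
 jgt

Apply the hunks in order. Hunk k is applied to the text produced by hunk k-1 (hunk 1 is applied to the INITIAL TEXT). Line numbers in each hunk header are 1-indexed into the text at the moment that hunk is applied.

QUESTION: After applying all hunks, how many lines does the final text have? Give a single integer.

Answer: 8

Derivation:
Hunk 1: at line 3 remove [iei,pnbo,gjp] add [pgz,tif,wwyj] -> 7 lines: pyfrc ocri eoxoh pgz tif wwyj xcpn
Hunk 2: at line 1 remove [eoxoh,pgz] add [iwvo,fwe,gipku] -> 8 lines: pyfrc ocri iwvo fwe gipku tif wwyj xcpn
Hunk 3: at line 1 remove [iwvo,fwe,gipku] add [bfo,nwc,sen] -> 8 lines: pyfrc ocri bfo nwc sen tif wwyj xcpn
Hunk 4: at line 6 remove [wwyj] add [jetx,zluw,kzhy] -> 10 lines: pyfrc ocri bfo nwc sen tif jetx zluw kzhy xcpn
Hunk 5: at line 5 remove [jetx,zluw] add [pzm] -> 9 lines: pyfrc ocri bfo nwc sen tif pzm kzhy xcpn
Hunk 6: at line 3 remove [sen,tif] add [hhjaj,pizqo,jgt] -> 10 lines: pyfrc ocri bfo nwc hhjaj pizqo jgt pzm kzhy xcpn
Hunk 7: at line 1 remove [bfo,nwc,hhjaj] add [ksgu] -> 8 lines: pyfrc ocri ksgu pizqo jgt pzm kzhy xcpn
Final line count: 8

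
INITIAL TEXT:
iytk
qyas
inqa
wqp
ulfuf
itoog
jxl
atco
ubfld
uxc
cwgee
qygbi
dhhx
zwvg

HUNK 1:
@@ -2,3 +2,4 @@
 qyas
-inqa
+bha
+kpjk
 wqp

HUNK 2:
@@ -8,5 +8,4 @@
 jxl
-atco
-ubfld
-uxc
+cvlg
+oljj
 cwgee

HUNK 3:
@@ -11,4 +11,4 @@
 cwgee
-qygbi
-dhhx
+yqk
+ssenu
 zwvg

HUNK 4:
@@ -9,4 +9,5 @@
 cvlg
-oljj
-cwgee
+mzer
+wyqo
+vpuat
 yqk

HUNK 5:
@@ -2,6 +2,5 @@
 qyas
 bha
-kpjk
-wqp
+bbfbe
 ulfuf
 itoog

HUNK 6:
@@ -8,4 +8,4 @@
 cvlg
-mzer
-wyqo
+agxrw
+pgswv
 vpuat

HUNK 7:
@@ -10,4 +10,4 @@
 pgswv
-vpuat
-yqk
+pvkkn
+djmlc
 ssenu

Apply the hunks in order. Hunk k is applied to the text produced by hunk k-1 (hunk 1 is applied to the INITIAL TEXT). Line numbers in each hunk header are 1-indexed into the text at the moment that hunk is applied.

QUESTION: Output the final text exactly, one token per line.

Answer: iytk
qyas
bha
bbfbe
ulfuf
itoog
jxl
cvlg
agxrw
pgswv
pvkkn
djmlc
ssenu
zwvg

Derivation:
Hunk 1: at line 2 remove [inqa] add [bha,kpjk] -> 15 lines: iytk qyas bha kpjk wqp ulfuf itoog jxl atco ubfld uxc cwgee qygbi dhhx zwvg
Hunk 2: at line 8 remove [atco,ubfld,uxc] add [cvlg,oljj] -> 14 lines: iytk qyas bha kpjk wqp ulfuf itoog jxl cvlg oljj cwgee qygbi dhhx zwvg
Hunk 3: at line 11 remove [qygbi,dhhx] add [yqk,ssenu] -> 14 lines: iytk qyas bha kpjk wqp ulfuf itoog jxl cvlg oljj cwgee yqk ssenu zwvg
Hunk 4: at line 9 remove [oljj,cwgee] add [mzer,wyqo,vpuat] -> 15 lines: iytk qyas bha kpjk wqp ulfuf itoog jxl cvlg mzer wyqo vpuat yqk ssenu zwvg
Hunk 5: at line 2 remove [kpjk,wqp] add [bbfbe] -> 14 lines: iytk qyas bha bbfbe ulfuf itoog jxl cvlg mzer wyqo vpuat yqk ssenu zwvg
Hunk 6: at line 8 remove [mzer,wyqo] add [agxrw,pgswv] -> 14 lines: iytk qyas bha bbfbe ulfuf itoog jxl cvlg agxrw pgswv vpuat yqk ssenu zwvg
Hunk 7: at line 10 remove [vpuat,yqk] add [pvkkn,djmlc] -> 14 lines: iytk qyas bha bbfbe ulfuf itoog jxl cvlg agxrw pgswv pvkkn djmlc ssenu zwvg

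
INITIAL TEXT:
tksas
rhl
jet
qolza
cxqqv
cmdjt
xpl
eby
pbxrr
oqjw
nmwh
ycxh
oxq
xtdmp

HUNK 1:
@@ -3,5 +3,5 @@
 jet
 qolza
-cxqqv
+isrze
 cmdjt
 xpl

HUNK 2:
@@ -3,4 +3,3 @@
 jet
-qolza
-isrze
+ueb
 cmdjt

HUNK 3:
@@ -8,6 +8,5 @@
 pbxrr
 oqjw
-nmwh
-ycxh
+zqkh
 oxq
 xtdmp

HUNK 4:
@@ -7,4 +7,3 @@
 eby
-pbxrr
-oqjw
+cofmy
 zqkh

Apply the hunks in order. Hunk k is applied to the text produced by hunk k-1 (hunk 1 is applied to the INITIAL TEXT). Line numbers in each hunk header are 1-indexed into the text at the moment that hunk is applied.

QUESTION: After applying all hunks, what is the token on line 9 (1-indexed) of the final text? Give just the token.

Answer: zqkh

Derivation:
Hunk 1: at line 3 remove [cxqqv] add [isrze] -> 14 lines: tksas rhl jet qolza isrze cmdjt xpl eby pbxrr oqjw nmwh ycxh oxq xtdmp
Hunk 2: at line 3 remove [qolza,isrze] add [ueb] -> 13 lines: tksas rhl jet ueb cmdjt xpl eby pbxrr oqjw nmwh ycxh oxq xtdmp
Hunk 3: at line 8 remove [nmwh,ycxh] add [zqkh] -> 12 lines: tksas rhl jet ueb cmdjt xpl eby pbxrr oqjw zqkh oxq xtdmp
Hunk 4: at line 7 remove [pbxrr,oqjw] add [cofmy] -> 11 lines: tksas rhl jet ueb cmdjt xpl eby cofmy zqkh oxq xtdmp
Final line 9: zqkh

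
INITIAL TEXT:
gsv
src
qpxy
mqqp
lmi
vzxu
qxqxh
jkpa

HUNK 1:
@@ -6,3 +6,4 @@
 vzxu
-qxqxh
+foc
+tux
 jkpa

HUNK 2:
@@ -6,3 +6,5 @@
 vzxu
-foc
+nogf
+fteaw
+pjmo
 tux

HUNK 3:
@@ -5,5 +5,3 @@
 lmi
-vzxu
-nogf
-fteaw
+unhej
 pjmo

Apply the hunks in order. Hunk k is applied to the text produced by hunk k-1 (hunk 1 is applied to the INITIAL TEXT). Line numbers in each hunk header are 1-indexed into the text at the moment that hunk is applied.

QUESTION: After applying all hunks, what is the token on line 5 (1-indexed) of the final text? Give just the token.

Answer: lmi

Derivation:
Hunk 1: at line 6 remove [qxqxh] add [foc,tux] -> 9 lines: gsv src qpxy mqqp lmi vzxu foc tux jkpa
Hunk 2: at line 6 remove [foc] add [nogf,fteaw,pjmo] -> 11 lines: gsv src qpxy mqqp lmi vzxu nogf fteaw pjmo tux jkpa
Hunk 3: at line 5 remove [vzxu,nogf,fteaw] add [unhej] -> 9 lines: gsv src qpxy mqqp lmi unhej pjmo tux jkpa
Final line 5: lmi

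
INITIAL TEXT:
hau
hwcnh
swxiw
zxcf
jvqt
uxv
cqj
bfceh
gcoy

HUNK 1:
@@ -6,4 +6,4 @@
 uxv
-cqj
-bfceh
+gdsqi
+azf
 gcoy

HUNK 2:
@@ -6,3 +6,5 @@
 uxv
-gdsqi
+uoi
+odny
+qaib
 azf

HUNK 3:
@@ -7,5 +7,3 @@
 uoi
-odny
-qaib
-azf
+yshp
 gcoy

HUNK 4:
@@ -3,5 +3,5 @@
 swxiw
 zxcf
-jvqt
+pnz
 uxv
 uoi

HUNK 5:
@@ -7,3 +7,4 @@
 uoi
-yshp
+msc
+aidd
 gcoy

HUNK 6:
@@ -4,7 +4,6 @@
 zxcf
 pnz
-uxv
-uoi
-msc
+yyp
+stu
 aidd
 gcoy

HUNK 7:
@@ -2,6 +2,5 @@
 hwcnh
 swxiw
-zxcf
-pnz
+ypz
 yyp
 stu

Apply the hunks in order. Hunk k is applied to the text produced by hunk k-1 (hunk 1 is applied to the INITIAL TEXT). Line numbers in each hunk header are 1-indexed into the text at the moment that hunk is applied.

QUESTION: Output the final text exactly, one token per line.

Hunk 1: at line 6 remove [cqj,bfceh] add [gdsqi,azf] -> 9 lines: hau hwcnh swxiw zxcf jvqt uxv gdsqi azf gcoy
Hunk 2: at line 6 remove [gdsqi] add [uoi,odny,qaib] -> 11 lines: hau hwcnh swxiw zxcf jvqt uxv uoi odny qaib azf gcoy
Hunk 3: at line 7 remove [odny,qaib,azf] add [yshp] -> 9 lines: hau hwcnh swxiw zxcf jvqt uxv uoi yshp gcoy
Hunk 4: at line 3 remove [jvqt] add [pnz] -> 9 lines: hau hwcnh swxiw zxcf pnz uxv uoi yshp gcoy
Hunk 5: at line 7 remove [yshp] add [msc,aidd] -> 10 lines: hau hwcnh swxiw zxcf pnz uxv uoi msc aidd gcoy
Hunk 6: at line 4 remove [uxv,uoi,msc] add [yyp,stu] -> 9 lines: hau hwcnh swxiw zxcf pnz yyp stu aidd gcoy
Hunk 7: at line 2 remove [zxcf,pnz] add [ypz] -> 8 lines: hau hwcnh swxiw ypz yyp stu aidd gcoy

Answer: hau
hwcnh
swxiw
ypz
yyp
stu
aidd
gcoy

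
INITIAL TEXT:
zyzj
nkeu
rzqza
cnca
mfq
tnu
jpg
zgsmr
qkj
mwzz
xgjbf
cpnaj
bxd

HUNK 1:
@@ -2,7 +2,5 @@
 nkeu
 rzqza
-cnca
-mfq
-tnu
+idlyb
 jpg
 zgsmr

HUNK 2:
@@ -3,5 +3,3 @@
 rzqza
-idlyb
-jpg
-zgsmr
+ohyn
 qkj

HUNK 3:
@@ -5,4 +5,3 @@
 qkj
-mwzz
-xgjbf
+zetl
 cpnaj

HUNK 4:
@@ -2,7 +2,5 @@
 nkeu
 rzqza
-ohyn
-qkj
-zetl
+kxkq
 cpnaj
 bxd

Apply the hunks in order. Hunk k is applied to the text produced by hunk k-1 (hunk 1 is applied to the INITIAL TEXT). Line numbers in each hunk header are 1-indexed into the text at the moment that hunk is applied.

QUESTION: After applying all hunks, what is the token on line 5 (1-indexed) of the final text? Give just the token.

Hunk 1: at line 2 remove [cnca,mfq,tnu] add [idlyb] -> 11 lines: zyzj nkeu rzqza idlyb jpg zgsmr qkj mwzz xgjbf cpnaj bxd
Hunk 2: at line 3 remove [idlyb,jpg,zgsmr] add [ohyn] -> 9 lines: zyzj nkeu rzqza ohyn qkj mwzz xgjbf cpnaj bxd
Hunk 3: at line 5 remove [mwzz,xgjbf] add [zetl] -> 8 lines: zyzj nkeu rzqza ohyn qkj zetl cpnaj bxd
Hunk 4: at line 2 remove [ohyn,qkj,zetl] add [kxkq] -> 6 lines: zyzj nkeu rzqza kxkq cpnaj bxd
Final line 5: cpnaj

Answer: cpnaj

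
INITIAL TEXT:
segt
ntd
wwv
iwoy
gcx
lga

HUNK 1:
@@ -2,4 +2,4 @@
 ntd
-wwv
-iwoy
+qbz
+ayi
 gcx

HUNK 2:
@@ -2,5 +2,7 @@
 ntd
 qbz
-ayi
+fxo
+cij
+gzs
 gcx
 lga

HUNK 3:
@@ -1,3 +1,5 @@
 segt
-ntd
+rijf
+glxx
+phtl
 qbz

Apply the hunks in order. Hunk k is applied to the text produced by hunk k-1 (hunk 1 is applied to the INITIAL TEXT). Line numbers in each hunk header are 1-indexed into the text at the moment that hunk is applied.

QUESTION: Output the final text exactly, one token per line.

Answer: segt
rijf
glxx
phtl
qbz
fxo
cij
gzs
gcx
lga

Derivation:
Hunk 1: at line 2 remove [wwv,iwoy] add [qbz,ayi] -> 6 lines: segt ntd qbz ayi gcx lga
Hunk 2: at line 2 remove [ayi] add [fxo,cij,gzs] -> 8 lines: segt ntd qbz fxo cij gzs gcx lga
Hunk 3: at line 1 remove [ntd] add [rijf,glxx,phtl] -> 10 lines: segt rijf glxx phtl qbz fxo cij gzs gcx lga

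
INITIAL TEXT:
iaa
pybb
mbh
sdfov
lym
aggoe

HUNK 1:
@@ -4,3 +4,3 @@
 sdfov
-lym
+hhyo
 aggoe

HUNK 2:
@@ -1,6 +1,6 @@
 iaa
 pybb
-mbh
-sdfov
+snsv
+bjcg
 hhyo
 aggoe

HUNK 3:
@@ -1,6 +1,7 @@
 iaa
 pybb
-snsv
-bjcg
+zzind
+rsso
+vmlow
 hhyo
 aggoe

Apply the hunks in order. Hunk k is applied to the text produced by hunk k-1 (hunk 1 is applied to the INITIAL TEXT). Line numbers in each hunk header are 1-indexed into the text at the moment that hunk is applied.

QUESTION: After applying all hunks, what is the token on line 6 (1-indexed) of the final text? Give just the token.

Hunk 1: at line 4 remove [lym] add [hhyo] -> 6 lines: iaa pybb mbh sdfov hhyo aggoe
Hunk 2: at line 1 remove [mbh,sdfov] add [snsv,bjcg] -> 6 lines: iaa pybb snsv bjcg hhyo aggoe
Hunk 3: at line 1 remove [snsv,bjcg] add [zzind,rsso,vmlow] -> 7 lines: iaa pybb zzind rsso vmlow hhyo aggoe
Final line 6: hhyo

Answer: hhyo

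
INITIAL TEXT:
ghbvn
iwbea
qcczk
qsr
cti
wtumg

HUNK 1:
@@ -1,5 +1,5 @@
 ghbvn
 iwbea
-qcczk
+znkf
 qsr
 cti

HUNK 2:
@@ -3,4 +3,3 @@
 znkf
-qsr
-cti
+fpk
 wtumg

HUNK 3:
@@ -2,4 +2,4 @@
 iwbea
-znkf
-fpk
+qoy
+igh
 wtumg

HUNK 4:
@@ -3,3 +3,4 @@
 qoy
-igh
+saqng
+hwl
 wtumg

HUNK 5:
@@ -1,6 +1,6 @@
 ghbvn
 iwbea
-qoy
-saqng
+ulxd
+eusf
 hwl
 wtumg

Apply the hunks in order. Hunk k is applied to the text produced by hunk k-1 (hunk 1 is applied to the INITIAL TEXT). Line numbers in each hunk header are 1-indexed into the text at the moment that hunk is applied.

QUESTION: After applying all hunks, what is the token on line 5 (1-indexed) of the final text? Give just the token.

Hunk 1: at line 1 remove [qcczk] add [znkf] -> 6 lines: ghbvn iwbea znkf qsr cti wtumg
Hunk 2: at line 3 remove [qsr,cti] add [fpk] -> 5 lines: ghbvn iwbea znkf fpk wtumg
Hunk 3: at line 2 remove [znkf,fpk] add [qoy,igh] -> 5 lines: ghbvn iwbea qoy igh wtumg
Hunk 4: at line 3 remove [igh] add [saqng,hwl] -> 6 lines: ghbvn iwbea qoy saqng hwl wtumg
Hunk 5: at line 1 remove [qoy,saqng] add [ulxd,eusf] -> 6 lines: ghbvn iwbea ulxd eusf hwl wtumg
Final line 5: hwl

Answer: hwl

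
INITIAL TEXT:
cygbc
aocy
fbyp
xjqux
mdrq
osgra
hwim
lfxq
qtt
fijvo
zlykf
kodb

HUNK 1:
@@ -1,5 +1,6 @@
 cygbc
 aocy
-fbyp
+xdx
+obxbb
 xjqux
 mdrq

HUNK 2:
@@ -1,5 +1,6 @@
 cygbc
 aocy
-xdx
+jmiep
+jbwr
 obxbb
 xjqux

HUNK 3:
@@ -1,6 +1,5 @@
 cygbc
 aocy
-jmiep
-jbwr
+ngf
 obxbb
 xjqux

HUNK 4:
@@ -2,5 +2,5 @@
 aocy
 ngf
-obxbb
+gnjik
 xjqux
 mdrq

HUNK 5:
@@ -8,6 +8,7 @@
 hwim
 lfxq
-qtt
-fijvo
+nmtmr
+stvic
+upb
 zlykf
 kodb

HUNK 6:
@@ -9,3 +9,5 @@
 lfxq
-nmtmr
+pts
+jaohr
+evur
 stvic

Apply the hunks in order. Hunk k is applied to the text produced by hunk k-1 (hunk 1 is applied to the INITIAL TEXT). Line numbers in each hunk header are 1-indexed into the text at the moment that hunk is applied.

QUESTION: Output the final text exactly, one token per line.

Answer: cygbc
aocy
ngf
gnjik
xjqux
mdrq
osgra
hwim
lfxq
pts
jaohr
evur
stvic
upb
zlykf
kodb

Derivation:
Hunk 1: at line 1 remove [fbyp] add [xdx,obxbb] -> 13 lines: cygbc aocy xdx obxbb xjqux mdrq osgra hwim lfxq qtt fijvo zlykf kodb
Hunk 2: at line 1 remove [xdx] add [jmiep,jbwr] -> 14 lines: cygbc aocy jmiep jbwr obxbb xjqux mdrq osgra hwim lfxq qtt fijvo zlykf kodb
Hunk 3: at line 1 remove [jmiep,jbwr] add [ngf] -> 13 lines: cygbc aocy ngf obxbb xjqux mdrq osgra hwim lfxq qtt fijvo zlykf kodb
Hunk 4: at line 2 remove [obxbb] add [gnjik] -> 13 lines: cygbc aocy ngf gnjik xjqux mdrq osgra hwim lfxq qtt fijvo zlykf kodb
Hunk 5: at line 8 remove [qtt,fijvo] add [nmtmr,stvic,upb] -> 14 lines: cygbc aocy ngf gnjik xjqux mdrq osgra hwim lfxq nmtmr stvic upb zlykf kodb
Hunk 6: at line 9 remove [nmtmr] add [pts,jaohr,evur] -> 16 lines: cygbc aocy ngf gnjik xjqux mdrq osgra hwim lfxq pts jaohr evur stvic upb zlykf kodb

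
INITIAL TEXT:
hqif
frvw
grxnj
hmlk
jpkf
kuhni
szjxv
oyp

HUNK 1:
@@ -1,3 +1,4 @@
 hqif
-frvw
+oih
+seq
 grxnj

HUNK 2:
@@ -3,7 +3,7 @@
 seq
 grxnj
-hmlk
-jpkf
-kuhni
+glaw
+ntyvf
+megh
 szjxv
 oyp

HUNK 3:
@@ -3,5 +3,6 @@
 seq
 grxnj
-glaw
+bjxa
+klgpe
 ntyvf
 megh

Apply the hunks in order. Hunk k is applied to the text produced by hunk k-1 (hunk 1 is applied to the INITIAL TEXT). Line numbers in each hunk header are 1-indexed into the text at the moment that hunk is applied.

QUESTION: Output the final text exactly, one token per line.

Answer: hqif
oih
seq
grxnj
bjxa
klgpe
ntyvf
megh
szjxv
oyp

Derivation:
Hunk 1: at line 1 remove [frvw] add [oih,seq] -> 9 lines: hqif oih seq grxnj hmlk jpkf kuhni szjxv oyp
Hunk 2: at line 3 remove [hmlk,jpkf,kuhni] add [glaw,ntyvf,megh] -> 9 lines: hqif oih seq grxnj glaw ntyvf megh szjxv oyp
Hunk 3: at line 3 remove [glaw] add [bjxa,klgpe] -> 10 lines: hqif oih seq grxnj bjxa klgpe ntyvf megh szjxv oyp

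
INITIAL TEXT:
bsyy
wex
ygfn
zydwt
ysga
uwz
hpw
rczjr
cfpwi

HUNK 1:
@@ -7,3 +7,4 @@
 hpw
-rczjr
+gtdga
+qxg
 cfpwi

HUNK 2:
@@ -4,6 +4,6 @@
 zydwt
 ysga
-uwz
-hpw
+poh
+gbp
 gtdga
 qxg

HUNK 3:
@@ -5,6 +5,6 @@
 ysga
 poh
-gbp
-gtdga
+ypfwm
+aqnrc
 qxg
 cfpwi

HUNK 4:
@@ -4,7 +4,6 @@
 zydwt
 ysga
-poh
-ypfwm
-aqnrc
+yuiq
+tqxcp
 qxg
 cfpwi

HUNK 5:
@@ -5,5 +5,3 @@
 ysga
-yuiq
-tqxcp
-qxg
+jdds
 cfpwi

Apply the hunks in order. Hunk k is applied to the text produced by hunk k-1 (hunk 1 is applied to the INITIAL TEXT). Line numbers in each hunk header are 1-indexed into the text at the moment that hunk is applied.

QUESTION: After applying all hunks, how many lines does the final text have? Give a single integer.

Hunk 1: at line 7 remove [rczjr] add [gtdga,qxg] -> 10 lines: bsyy wex ygfn zydwt ysga uwz hpw gtdga qxg cfpwi
Hunk 2: at line 4 remove [uwz,hpw] add [poh,gbp] -> 10 lines: bsyy wex ygfn zydwt ysga poh gbp gtdga qxg cfpwi
Hunk 3: at line 5 remove [gbp,gtdga] add [ypfwm,aqnrc] -> 10 lines: bsyy wex ygfn zydwt ysga poh ypfwm aqnrc qxg cfpwi
Hunk 4: at line 4 remove [poh,ypfwm,aqnrc] add [yuiq,tqxcp] -> 9 lines: bsyy wex ygfn zydwt ysga yuiq tqxcp qxg cfpwi
Hunk 5: at line 5 remove [yuiq,tqxcp,qxg] add [jdds] -> 7 lines: bsyy wex ygfn zydwt ysga jdds cfpwi
Final line count: 7

Answer: 7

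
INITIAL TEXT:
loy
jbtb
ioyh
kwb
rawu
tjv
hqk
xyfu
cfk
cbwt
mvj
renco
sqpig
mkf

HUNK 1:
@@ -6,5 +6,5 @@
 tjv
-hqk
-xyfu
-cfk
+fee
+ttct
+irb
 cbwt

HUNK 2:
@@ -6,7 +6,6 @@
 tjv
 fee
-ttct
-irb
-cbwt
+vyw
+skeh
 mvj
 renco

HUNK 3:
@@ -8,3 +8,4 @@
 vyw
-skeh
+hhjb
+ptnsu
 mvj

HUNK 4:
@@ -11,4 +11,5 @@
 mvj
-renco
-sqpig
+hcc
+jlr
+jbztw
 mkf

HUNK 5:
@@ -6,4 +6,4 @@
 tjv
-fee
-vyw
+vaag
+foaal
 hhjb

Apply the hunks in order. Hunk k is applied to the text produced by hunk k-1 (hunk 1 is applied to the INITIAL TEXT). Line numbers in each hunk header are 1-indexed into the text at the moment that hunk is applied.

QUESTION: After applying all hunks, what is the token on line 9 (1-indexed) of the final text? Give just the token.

Answer: hhjb

Derivation:
Hunk 1: at line 6 remove [hqk,xyfu,cfk] add [fee,ttct,irb] -> 14 lines: loy jbtb ioyh kwb rawu tjv fee ttct irb cbwt mvj renco sqpig mkf
Hunk 2: at line 6 remove [ttct,irb,cbwt] add [vyw,skeh] -> 13 lines: loy jbtb ioyh kwb rawu tjv fee vyw skeh mvj renco sqpig mkf
Hunk 3: at line 8 remove [skeh] add [hhjb,ptnsu] -> 14 lines: loy jbtb ioyh kwb rawu tjv fee vyw hhjb ptnsu mvj renco sqpig mkf
Hunk 4: at line 11 remove [renco,sqpig] add [hcc,jlr,jbztw] -> 15 lines: loy jbtb ioyh kwb rawu tjv fee vyw hhjb ptnsu mvj hcc jlr jbztw mkf
Hunk 5: at line 6 remove [fee,vyw] add [vaag,foaal] -> 15 lines: loy jbtb ioyh kwb rawu tjv vaag foaal hhjb ptnsu mvj hcc jlr jbztw mkf
Final line 9: hhjb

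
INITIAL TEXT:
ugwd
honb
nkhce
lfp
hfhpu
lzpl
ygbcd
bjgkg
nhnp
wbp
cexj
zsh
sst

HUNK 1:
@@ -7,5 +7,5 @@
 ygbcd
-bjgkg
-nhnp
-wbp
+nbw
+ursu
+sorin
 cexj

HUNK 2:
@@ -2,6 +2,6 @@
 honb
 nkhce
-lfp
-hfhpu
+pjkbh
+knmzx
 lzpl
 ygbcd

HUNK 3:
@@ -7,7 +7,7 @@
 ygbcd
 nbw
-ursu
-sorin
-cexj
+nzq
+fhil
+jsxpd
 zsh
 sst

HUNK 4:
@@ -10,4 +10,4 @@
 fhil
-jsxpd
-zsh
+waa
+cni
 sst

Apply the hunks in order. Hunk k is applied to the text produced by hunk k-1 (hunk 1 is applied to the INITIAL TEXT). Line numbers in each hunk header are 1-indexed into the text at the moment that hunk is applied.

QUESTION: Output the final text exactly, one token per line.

Answer: ugwd
honb
nkhce
pjkbh
knmzx
lzpl
ygbcd
nbw
nzq
fhil
waa
cni
sst

Derivation:
Hunk 1: at line 7 remove [bjgkg,nhnp,wbp] add [nbw,ursu,sorin] -> 13 lines: ugwd honb nkhce lfp hfhpu lzpl ygbcd nbw ursu sorin cexj zsh sst
Hunk 2: at line 2 remove [lfp,hfhpu] add [pjkbh,knmzx] -> 13 lines: ugwd honb nkhce pjkbh knmzx lzpl ygbcd nbw ursu sorin cexj zsh sst
Hunk 3: at line 7 remove [ursu,sorin,cexj] add [nzq,fhil,jsxpd] -> 13 lines: ugwd honb nkhce pjkbh knmzx lzpl ygbcd nbw nzq fhil jsxpd zsh sst
Hunk 4: at line 10 remove [jsxpd,zsh] add [waa,cni] -> 13 lines: ugwd honb nkhce pjkbh knmzx lzpl ygbcd nbw nzq fhil waa cni sst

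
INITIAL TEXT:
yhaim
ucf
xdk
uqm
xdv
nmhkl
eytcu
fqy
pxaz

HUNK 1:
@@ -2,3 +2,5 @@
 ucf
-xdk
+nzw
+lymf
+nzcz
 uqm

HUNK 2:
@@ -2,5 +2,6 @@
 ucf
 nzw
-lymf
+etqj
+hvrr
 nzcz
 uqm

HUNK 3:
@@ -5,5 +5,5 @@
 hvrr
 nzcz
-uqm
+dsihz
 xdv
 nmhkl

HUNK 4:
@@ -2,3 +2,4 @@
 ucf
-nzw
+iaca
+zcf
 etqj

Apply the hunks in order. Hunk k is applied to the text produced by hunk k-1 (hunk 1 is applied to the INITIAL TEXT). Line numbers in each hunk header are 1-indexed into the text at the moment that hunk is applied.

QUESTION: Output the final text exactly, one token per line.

Answer: yhaim
ucf
iaca
zcf
etqj
hvrr
nzcz
dsihz
xdv
nmhkl
eytcu
fqy
pxaz

Derivation:
Hunk 1: at line 2 remove [xdk] add [nzw,lymf,nzcz] -> 11 lines: yhaim ucf nzw lymf nzcz uqm xdv nmhkl eytcu fqy pxaz
Hunk 2: at line 2 remove [lymf] add [etqj,hvrr] -> 12 lines: yhaim ucf nzw etqj hvrr nzcz uqm xdv nmhkl eytcu fqy pxaz
Hunk 3: at line 5 remove [uqm] add [dsihz] -> 12 lines: yhaim ucf nzw etqj hvrr nzcz dsihz xdv nmhkl eytcu fqy pxaz
Hunk 4: at line 2 remove [nzw] add [iaca,zcf] -> 13 lines: yhaim ucf iaca zcf etqj hvrr nzcz dsihz xdv nmhkl eytcu fqy pxaz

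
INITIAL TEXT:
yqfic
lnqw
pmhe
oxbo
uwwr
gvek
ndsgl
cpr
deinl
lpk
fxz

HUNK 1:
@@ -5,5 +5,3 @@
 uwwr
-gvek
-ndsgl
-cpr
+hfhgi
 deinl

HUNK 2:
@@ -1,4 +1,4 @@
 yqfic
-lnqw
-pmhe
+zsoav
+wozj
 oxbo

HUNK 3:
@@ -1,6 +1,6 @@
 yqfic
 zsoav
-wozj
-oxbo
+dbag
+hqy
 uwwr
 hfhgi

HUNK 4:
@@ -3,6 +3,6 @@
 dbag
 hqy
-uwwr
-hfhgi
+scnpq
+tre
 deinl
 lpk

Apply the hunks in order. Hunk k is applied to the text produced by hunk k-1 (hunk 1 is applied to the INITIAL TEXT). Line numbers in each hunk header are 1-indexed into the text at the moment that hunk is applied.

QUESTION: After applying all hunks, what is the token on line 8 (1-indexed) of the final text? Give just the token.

Answer: lpk

Derivation:
Hunk 1: at line 5 remove [gvek,ndsgl,cpr] add [hfhgi] -> 9 lines: yqfic lnqw pmhe oxbo uwwr hfhgi deinl lpk fxz
Hunk 2: at line 1 remove [lnqw,pmhe] add [zsoav,wozj] -> 9 lines: yqfic zsoav wozj oxbo uwwr hfhgi deinl lpk fxz
Hunk 3: at line 1 remove [wozj,oxbo] add [dbag,hqy] -> 9 lines: yqfic zsoav dbag hqy uwwr hfhgi deinl lpk fxz
Hunk 4: at line 3 remove [uwwr,hfhgi] add [scnpq,tre] -> 9 lines: yqfic zsoav dbag hqy scnpq tre deinl lpk fxz
Final line 8: lpk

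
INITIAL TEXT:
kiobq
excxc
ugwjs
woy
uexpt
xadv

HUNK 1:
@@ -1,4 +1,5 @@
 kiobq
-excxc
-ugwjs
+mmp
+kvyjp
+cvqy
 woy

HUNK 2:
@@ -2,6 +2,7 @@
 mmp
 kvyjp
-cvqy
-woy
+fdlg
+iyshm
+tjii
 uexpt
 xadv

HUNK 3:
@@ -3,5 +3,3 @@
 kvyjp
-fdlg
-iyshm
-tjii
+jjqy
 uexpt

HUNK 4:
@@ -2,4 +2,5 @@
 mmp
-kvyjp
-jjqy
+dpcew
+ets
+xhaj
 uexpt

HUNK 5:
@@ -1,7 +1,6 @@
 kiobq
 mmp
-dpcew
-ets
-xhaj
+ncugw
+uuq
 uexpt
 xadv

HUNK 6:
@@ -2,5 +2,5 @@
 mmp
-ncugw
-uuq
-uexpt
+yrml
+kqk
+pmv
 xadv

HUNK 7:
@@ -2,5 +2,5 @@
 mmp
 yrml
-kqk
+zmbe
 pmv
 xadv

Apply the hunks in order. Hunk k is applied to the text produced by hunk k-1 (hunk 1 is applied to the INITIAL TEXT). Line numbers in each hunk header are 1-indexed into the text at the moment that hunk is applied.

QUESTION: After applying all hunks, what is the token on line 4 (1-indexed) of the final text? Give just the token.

Answer: zmbe

Derivation:
Hunk 1: at line 1 remove [excxc,ugwjs] add [mmp,kvyjp,cvqy] -> 7 lines: kiobq mmp kvyjp cvqy woy uexpt xadv
Hunk 2: at line 2 remove [cvqy,woy] add [fdlg,iyshm,tjii] -> 8 lines: kiobq mmp kvyjp fdlg iyshm tjii uexpt xadv
Hunk 3: at line 3 remove [fdlg,iyshm,tjii] add [jjqy] -> 6 lines: kiobq mmp kvyjp jjqy uexpt xadv
Hunk 4: at line 2 remove [kvyjp,jjqy] add [dpcew,ets,xhaj] -> 7 lines: kiobq mmp dpcew ets xhaj uexpt xadv
Hunk 5: at line 1 remove [dpcew,ets,xhaj] add [ncugw,uuq] -> 6 lines: kiobq mmp ncugw uuq uexpt xadv
Hunk 6: at line 2 remove [ncugw,uuq,uexpt] add [yrml,kqk,pmv] -> 6 lines: kiobq mmp yrml kqk pmv xadv
Hunk 7: at line 2 remove [kqk] add [zmbe] -> 6 lines: kiobq mmp yrml zmbe pmv xadv
Final line 4: zmbe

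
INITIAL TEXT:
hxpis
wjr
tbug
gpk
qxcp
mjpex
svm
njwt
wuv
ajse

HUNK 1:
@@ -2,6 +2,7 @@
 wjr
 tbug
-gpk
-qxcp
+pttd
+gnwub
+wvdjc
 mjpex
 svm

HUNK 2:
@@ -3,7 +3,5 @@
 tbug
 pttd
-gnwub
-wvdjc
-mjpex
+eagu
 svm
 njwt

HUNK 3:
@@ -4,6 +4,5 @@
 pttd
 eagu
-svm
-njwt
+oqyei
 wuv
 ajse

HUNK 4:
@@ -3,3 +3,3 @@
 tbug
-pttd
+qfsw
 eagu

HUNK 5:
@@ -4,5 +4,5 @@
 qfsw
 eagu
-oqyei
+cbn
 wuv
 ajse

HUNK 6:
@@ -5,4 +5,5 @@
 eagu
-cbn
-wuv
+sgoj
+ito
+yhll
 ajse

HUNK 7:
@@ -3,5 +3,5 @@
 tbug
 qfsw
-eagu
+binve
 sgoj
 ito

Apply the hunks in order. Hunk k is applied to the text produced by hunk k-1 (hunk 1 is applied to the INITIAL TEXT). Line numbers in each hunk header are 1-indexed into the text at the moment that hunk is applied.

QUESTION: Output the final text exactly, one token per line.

Answer: hxpis
wjr
tbug
qfsw
binve
sgoj
ito
yhll
ajse

Derivation:
Hunk 1: at line 2 remove [gpk,qxcp] add [pttd,gnwub,wvdjc] -> 11 lines: hxpis wjr tbug pttd gnwub wvdjc mjpex svm njwt wuv ajse
Hunk 2: at line 3 remove [gnwub,wvdjc,mjpex] add [eagu] -> 9 lines: hxpis wjr tbug pttd eagu svm njwt wuv ajse
Hunk 3: at line 4 remove [svm,njwt] add [oqyei] -> 8 lines: hxpis wjr tbug pttd eagu oqyei wuv ajse
Hunk 4: at line 3 remove [pttd] add [qfsw] -> 8 lines: hxpis wjr tbug qfsw eagu oqyei wuv ajse
Hunk 5: at line 4 remove [oqyei] add [cbn] -> 8 lines: hxpis wjr tbug qfsw eagu cbn wuv ajse
Hunk 6: at line 5 remove [cbn,wuv] add [sgoj,ito,yhll] -> 9 lines: hxpis wjr tbug qfsw eagu sgoj ito yhll ajse
Hunk 7: at line 3 remove [eagu] add [binve] -> 9 lines: hxpis wjr tbug qfsw binve sgoj ito yhll ajse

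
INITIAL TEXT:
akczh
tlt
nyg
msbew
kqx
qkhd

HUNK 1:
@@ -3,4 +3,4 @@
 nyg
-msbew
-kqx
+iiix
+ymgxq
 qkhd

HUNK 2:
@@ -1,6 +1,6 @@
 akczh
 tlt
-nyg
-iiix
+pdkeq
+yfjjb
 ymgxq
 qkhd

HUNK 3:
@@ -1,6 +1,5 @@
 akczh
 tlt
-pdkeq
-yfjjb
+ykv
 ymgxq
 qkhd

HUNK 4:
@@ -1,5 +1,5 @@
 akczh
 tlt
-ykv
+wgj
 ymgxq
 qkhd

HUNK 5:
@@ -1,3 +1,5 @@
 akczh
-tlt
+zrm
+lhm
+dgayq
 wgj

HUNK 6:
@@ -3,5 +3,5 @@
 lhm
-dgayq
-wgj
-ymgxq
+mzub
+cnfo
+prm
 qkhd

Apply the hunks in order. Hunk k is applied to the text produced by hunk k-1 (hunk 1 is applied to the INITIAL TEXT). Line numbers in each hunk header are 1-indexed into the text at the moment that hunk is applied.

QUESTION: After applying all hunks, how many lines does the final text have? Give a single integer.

Answer: 7

Derivation:
Hunk 1: at line 3 remove [msbew,kqx] add [iiix,ymgxq] -> 6 lines: akczh tlt nyg iiix ymgxq qkhd
Hunk 2: at line 1 remove [nyg,iiix] add [pdkeq,yfjjb] -> 6 lines: akczh tlt pdkeq yfjjb ymgxq qkhd
Hunk 3: at line 1 remove [pdkeq,yfjjb] add [ykv] -> 5 lines: akczh tlt ykv ymgxq qkhd
Hunk 4: at line 1 remove [ykv] add [wgj] -> 5 lines: akczh tlt wgj ymgxq qkhd
Hunk 5: at line 1 remove [tlt] add [zrm,lhm,dgayq] -> 7 lines: akczh zrm lhm dgayq wgj ymgxq qkhd
Hunk 6: at line 3 remove [dgayq,wgj,ymgxq] add [mzub,cnfo,prm] -> 7 lines: akczh zrm lhm mzub cnfo prm qkhd
Final line count: 7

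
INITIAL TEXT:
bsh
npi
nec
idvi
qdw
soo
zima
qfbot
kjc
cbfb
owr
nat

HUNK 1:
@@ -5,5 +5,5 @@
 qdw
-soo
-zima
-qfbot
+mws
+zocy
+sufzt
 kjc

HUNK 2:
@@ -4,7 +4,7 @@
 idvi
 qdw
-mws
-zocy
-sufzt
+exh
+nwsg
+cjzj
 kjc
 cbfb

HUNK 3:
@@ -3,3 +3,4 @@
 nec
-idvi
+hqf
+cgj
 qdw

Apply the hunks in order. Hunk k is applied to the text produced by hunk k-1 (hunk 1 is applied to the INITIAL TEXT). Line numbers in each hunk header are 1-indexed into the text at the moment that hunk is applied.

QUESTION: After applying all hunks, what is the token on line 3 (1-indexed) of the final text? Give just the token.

Hunk 1: at line 5 remove [soo,zima,qfbot] add [mws,zocy,sufzt] -> 12 lines: bsh npi nec idvi qdw mws zocy sufzt kjc cbfb owr nat
Hunk 2: at line 4 remove [mws,zocy,sufzt] add [exh,nwsg,cjzj] -> 12 lines: bsh npi nec idvi qdw exh nwsg cjzj kjc cbfb owr nat
Hunk 3: at line 3 remove [idvi] add [hqf,cgj] -> 13 lines: bsh npi nec hqf cgj qdw exh nwsg cjzj kjc cbfb owr nat
Final line 3: nec

Answer: nec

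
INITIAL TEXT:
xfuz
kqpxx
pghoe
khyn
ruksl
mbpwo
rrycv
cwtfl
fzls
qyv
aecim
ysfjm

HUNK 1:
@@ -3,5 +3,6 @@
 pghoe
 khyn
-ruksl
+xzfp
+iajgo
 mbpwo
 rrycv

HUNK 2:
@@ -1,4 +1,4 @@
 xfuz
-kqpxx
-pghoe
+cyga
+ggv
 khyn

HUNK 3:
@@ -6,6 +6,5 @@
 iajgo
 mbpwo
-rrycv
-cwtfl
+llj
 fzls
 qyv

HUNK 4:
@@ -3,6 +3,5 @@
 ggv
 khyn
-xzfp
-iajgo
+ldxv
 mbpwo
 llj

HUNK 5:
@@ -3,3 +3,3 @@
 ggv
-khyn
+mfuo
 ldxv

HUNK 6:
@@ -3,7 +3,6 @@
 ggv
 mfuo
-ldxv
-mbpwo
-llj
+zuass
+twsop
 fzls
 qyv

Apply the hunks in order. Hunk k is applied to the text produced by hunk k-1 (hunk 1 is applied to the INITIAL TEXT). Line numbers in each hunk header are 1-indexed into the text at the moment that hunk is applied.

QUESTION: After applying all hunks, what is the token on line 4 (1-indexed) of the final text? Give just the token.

Answer: mfuo

Derivation:
Hunk 1: at line 3 remove [ruksl] add [xzfp,iajgo] -> 13 lines: xfuz kqpxx pghoe khyn xzfp iajgo mbpwo rrycv cwtfl fzls qyv aecim ysfjm
Hunk 2: at line 1 remove [kqpxx,pghoe] add [cyga,ggv] -> 13 lines: xfuz cyga ggv khyn xzfp iajgo mbpwo rrycv cwtfl fzls qyv aecim ysfjm
Hunk 3: at line 6 remove [rrycv,cwtfl] add [llj] -> 12 lines: xfuz cyga ggv khyn xzfp iajgo mbpwo llj fzls qyv aecim ysfjm
Hunk 4: at line 3 remove [xzfp,iajgo] add [ldxv] -> 11 lines: xfuz cyga ggv khyn ldxv mbpwo llj fzls qyv aecim ysfjm
Hunk 5: at line 3 remove [khyn] add [mfuo] -> 11 lines: xfuz cyga ggv mfuo ldxv mbpwo llj fzls qyv aecim ysfjm
Hunk 6: at line 3 remove [ldxv,mbpwo,llj] add [zuass,twsop] -> 10 lines: xfuz cyga ggv mfuo zuass twsop fzls qyv aecim ysfjm
Final line 4: mfuo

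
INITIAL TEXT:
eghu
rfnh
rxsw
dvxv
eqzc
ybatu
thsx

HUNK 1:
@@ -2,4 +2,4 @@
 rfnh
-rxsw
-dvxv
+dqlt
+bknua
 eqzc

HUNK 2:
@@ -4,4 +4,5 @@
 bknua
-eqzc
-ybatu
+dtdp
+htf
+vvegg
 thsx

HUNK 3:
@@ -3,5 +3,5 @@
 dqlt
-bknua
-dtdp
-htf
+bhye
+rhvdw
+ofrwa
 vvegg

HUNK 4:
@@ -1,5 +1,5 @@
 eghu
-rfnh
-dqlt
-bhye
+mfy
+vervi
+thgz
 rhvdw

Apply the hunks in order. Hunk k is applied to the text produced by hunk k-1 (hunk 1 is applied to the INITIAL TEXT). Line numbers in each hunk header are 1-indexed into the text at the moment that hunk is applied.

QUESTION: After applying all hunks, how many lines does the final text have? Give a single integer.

Hunk 1: at line 2 remove [rxsw,dvxv] add [dqlt,bknua] -> 7 lines: eghu rfnh dqlt bknua eqzc ybatu thsx
Hunk 2: at line 4 remove [eqzc,ybatu] add [dtdp,htf,vvegg] -> 8 lines: eghu rfnh dqlt bknua dtdp htf vvegg thsx
Hunk 3: at line 3 remove [bknua,dtdp,htf] add [bhye,rhvdw,ofrwa] -> 8 lines: eghu rfnh dqlt bhye rhvdw ofrwa vvegg thsx
Hunk 4: at line 1 remove [rfnh,dqlt,bhye] add [mfy,vervi,thgz] -> 8 lines: eghu mfy vervi thgz rhvdw ofrwa vvegg thsx
Final line count: 8

Answer: 8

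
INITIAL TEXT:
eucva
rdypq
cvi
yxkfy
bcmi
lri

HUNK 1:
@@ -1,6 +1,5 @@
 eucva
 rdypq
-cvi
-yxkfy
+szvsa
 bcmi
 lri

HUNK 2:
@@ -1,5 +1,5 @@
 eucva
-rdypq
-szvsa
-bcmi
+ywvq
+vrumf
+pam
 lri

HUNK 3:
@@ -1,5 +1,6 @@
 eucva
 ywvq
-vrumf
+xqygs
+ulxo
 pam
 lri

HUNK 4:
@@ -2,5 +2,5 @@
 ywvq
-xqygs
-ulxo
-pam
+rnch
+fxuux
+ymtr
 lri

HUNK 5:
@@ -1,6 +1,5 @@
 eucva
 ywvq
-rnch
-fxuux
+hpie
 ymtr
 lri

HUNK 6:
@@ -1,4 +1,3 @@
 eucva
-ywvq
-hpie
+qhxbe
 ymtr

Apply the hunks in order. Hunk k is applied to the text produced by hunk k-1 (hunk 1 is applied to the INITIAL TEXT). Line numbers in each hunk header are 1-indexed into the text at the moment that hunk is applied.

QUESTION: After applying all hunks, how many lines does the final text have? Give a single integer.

Hunk 1: at line 1 remove [cvi,yxkfy] add [szvsa] -> 5 lines: eucva rdypq szvsa bcmi lri
Hunk 2: at line 1 remove [rdypq,szvsa,bcmi] add [ywvq,vrumf,pam] -> 5 lines: eucva ywvq vrumf pam lri
Hunk 3: at line 1 remove [vrumf] add [xqygs,ulxo] -> 6 lines: eucva ywvq xqygs ulxo pam lri
Hunk 4: at line 2 remove [xqygs,ulxo,pam] add [rnch,fxuux,ymtr] -> 6 lines: eucva ywvq rnch fxuux ymtr lri
Hunk 5: at line 1 remove [rnch,fxuux] add [hpie] -> 5 lines: eucva ywvq hpie ymtr lri
Hunk 6: at line 1 remove [ywvq,hpie] add [qhxbe] -> 4 lines: eucva qhxbe ymtr lri
Final line count: 4

Answer: 4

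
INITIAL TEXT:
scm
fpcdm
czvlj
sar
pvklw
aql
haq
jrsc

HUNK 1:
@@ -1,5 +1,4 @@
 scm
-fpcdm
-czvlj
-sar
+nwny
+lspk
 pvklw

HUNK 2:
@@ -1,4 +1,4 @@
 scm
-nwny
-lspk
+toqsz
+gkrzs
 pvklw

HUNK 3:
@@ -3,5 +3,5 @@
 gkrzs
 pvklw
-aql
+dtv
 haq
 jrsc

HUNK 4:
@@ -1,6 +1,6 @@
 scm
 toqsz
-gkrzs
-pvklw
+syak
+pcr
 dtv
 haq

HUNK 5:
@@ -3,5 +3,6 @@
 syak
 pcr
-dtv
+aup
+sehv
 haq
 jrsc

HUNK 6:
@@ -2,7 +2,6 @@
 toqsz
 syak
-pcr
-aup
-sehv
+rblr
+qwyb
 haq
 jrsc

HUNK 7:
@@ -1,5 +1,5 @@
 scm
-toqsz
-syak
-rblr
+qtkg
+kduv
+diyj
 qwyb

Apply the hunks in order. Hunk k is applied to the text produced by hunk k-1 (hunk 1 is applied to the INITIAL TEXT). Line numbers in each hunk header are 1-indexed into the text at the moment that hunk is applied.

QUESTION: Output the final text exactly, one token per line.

Hunk 1: at line 1 remove [fpcdm,czvlj,sar] add [nwny,lspk] -> 7 lines: scm nwny lspk pvklw aql haq jrsc
Hunk 2: at line 1 remove [nwny,lspk] add [toqsz,gkrzs] -> 7 lines: scm toqsz gkrzs pvklw aql haq jrsc
Hunk 3: at line 3 remove [aql] add [dtv] -> 7 lines: scm toqsz gkrzs pvklw dtv haq jrsc
Hunk 4: at line 1 remove [gkrzs,pvklw] add [syak,pcr] -> 7 lines: scm toqsz syak pcr dtv haq jrsc
Hunk 5: at line 3 remove [dtv] add [aup,sehv] -> 8 lines: scm toqsz syak pcr aup sehv haq jrsc
Hunk 6: at line 2 remove [pcr,aup,sehv] add [rblr,qwyb] -> 7 lines: scm toqsz syak rblr qwyb haq jrsc
Hunk 7: at line 1 remove [toqsz,syak,rblr] add [qtkg,kduv,diyj] -> 7 lines: scm qtkg kduv diyj qwyb haq jrsc

Answer: scm
qtkg
kduv
diyj
qwyb
haq
jrsc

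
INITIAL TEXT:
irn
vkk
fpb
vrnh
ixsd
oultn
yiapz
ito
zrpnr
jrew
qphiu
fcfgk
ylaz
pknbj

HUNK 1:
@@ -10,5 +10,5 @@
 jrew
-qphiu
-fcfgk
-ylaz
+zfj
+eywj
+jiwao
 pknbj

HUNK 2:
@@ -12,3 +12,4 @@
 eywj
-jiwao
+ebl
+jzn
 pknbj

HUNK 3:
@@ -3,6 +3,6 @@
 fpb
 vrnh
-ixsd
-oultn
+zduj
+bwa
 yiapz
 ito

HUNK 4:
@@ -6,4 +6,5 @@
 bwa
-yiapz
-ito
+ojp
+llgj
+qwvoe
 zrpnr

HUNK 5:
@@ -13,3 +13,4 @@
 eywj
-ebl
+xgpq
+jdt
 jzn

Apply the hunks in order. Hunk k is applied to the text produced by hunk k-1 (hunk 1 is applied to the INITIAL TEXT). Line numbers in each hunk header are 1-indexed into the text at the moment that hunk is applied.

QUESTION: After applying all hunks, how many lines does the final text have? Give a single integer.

Answer: 17

Derivation:
Hunk 1: at line 10 remove [qphiu,fcfgk,ylaz] add [zfj,eywj,jiwao] -> 14 lines: irn vkk fpb vrnh ixsd oultn yiapz ito zrpnr jrew zfj eywj jiwao pknbj
Hunk 2: at line 12 remove [jiwao] add [ebl,jzn] -> 15 lines: irn vkk fpb vrnh ixsd oultn yiapz ito zrpnr jrew zfj eywj ebl jzn pknbj
Hunk 3: at line 3 remove [ixsd,oultn] add [zduj,bwa] -> 15 lines: irn vkk fpb vrnh zduj bwa yiapz ito zrpnr jrew zfj eywj ebl jzn pknbj
Hunk 4: at line 6 remove [yiapz,ito] add [ojp,llgj,qwvoe] -> 16 lines: irn vkk fpb vrnh zduj bwa ojp llgj qwvoe zrpnr jrew zfj eywj ebl jzn pknbj
Hunk 5: at line 13 remove [ebl] add [xgpq,jdt] -> 17 lines: irn vkk fpb vrnh zduj bwa ojp llgj qwvoe zrpnr jrew zfj eywj xgpq jdt jzn pknbj
Final line count: 17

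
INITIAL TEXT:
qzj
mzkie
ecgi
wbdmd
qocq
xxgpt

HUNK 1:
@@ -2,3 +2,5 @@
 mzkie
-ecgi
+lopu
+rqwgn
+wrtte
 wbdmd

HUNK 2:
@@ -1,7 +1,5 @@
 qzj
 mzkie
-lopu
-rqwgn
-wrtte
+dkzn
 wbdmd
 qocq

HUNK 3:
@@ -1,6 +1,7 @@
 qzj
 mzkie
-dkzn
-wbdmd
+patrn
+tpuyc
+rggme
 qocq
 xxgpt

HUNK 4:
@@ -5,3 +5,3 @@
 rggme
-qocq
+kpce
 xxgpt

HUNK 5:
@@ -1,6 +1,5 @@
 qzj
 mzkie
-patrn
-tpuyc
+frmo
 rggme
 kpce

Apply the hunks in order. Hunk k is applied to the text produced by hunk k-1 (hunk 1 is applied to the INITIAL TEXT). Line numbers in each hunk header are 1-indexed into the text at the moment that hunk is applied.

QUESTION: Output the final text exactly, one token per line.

Hunk 1: at line 2 remove [ecgi] add [lopu,rqwgn,wrtte] -> 8 lines: qzj mzkie lopu rqwgn wrtte wbdmd qocq xxgpt
Hunk 2: at line 1 remove [lopu,rqwgn,wrtte] add [dkzn] -> 6 lines: qzj mzkie dkzn wbdmd qocq xxgpt
Hunk 3: at line 1 remove [dkzn,wbdmd] add [patrn,tpuyc,rggme] -> 7 lines: qzj mzkie patrn tpuyc rggme qocq xxgpt
Hunk 4: at line 5 remove [qocq] add [kpce] -> 7 lines: qzj mzkie patrn tpuyc rggme kpce xxgpt
Hunk 5: at line 1 remove [patrn,tpuyc] add [frmo] -> 6 lines: qzj mzkie frmo rggme kpce xxgpt

Answer: qzj
mzkie
frmo
rggme
kpce
xxgpt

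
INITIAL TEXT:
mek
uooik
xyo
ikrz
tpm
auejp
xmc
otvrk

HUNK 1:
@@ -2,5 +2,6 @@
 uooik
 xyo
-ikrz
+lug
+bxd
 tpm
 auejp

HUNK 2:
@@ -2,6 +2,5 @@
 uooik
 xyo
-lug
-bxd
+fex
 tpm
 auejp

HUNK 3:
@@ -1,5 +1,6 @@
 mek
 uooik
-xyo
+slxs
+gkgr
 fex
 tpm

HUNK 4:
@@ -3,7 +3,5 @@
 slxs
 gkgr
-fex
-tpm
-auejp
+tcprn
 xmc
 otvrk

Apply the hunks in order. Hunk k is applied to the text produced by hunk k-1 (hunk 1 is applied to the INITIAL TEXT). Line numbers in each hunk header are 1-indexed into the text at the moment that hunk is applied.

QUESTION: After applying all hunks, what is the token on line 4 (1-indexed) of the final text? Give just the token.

Hunk 1: at line 2 remove [ikrz] add [lug,bxd] -> 9 lines: mek uooik xyo lug bxd tpm auejp xmc otvrk
Hunk 2: at line 2 remove [lug,bxd] add [fex] -> 8 lines: mek uooik xyo fex tpm auejp xmc otvrk
Hunk 3: at line 1 remove [xyo] add [slxs,gkgr] -> 9 lines: mek uooik slxs gkgr fex tpm auejp xmc otvrk
Hunk 4: at line 3 remove [fex,tpm,auejp] add [tcprn] -> 7 lines: mek uooik slxs gkgr tcprn xmc otvrk
Final line 4: gkgr

Answer: gkgr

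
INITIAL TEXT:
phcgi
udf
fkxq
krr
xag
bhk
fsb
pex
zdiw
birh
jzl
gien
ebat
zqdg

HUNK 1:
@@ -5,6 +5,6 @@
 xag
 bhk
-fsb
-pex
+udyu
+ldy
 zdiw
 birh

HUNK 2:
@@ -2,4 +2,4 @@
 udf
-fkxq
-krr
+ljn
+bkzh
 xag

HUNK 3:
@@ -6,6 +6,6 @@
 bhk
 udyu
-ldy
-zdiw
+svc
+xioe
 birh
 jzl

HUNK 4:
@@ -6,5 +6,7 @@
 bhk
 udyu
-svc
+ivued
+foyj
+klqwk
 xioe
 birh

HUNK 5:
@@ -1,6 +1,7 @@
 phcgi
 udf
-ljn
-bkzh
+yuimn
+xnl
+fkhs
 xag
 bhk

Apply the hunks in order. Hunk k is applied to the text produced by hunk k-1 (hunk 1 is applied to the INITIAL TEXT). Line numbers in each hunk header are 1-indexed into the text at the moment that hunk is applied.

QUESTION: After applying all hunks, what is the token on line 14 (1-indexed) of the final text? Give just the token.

Answer: jzl

Derivation:
Hunk 1: at line 5 remove [fsb,pex] add [udyu,ldy] -> 14 lines: phcgi udf fkxq krr xag bhk udyu ldy zdiw birh jzl gien ebat zqdg
Hunk 2: at line 2 remove [fkxq,krr] add [ljn,bkzh] -> 14 lines: phcgi udf ljn bkzh xag bhk udyu ldy zdiw birh jzl gien ebat zqdg
Hunk 3: at line 6 remove [ldy,zdiw] add [svc,xioe] -> 14 lines: phcgi udf ljn bkzh xag bhk udyu svc xioe birh jzl gien ebat zqdg
Hunk 4: at line 6 remove [svc] add [ivued,foyj,klqwk] -> 16 lines: phcgi udf ljn bkzh xag bhk udyu ivued foyj klqwk xioe birh jzl gien ebat zqdg
Hunk 5: at line 1 remove [ljn,bkzh] add [yuimn,xnl,fkhs] -> 17 lines: phcgi udf yuimn xnl fkhs xag bhk udyu ivued foyj klqwk xioe birh jzl gien ebat zqdg
Final line 14: jzl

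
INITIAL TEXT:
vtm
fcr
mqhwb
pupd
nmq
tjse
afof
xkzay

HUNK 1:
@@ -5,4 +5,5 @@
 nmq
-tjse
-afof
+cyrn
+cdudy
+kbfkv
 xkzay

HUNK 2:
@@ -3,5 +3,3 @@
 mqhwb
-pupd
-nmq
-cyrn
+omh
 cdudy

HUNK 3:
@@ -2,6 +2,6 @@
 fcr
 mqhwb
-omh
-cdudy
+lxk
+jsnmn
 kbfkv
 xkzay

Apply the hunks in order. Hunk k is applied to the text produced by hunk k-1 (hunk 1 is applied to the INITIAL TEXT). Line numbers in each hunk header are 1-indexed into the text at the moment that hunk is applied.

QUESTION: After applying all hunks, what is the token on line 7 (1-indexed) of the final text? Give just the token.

Hunk 1: at line 5 remove [tjse,afof] add [cyrn,cdudy,kbfkv] -> 9 lines: vtm fcr mqhwb pupd nmq cyrn cdudy kbfkv xkzay
Hunk 2: at line 3 remove [pupd,nmq,cyrn] add [omh] -> 7 lines: vtm fcr mqhwb omh cdudy kbfkv xkzay
Hunk 3: at line 2 remove [omh,cdudy] add [lxk,jsnmn] -> 7 lines: vtm fcr mqhwb lxk jsnmn kbfkv xkzay
Final line 7: xkzay

Answer: xkzay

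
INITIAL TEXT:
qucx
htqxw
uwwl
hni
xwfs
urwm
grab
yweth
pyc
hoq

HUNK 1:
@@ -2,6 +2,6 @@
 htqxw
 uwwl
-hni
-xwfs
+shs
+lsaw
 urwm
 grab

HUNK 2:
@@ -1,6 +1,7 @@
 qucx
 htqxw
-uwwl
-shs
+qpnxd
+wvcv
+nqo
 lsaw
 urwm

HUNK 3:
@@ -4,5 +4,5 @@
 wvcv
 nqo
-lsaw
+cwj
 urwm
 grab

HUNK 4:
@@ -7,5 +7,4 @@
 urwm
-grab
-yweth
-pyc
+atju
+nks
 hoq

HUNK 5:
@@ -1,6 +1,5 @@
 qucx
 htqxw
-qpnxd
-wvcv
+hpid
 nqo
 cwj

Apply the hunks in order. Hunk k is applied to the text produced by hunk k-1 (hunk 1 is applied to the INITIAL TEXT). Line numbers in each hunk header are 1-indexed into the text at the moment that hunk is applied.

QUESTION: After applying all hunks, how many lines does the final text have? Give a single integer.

Hunk 1: at line 2 remove [hni,xwfs] add [shs,lsaw] -> 10 lines: qucx htqxw uwwl shs lsaw urwm grab yweth pyc hoq
Hunk 2: at line 1 remove [uwwl,shs] add [qpnxd,wvcv,nqo] -> 11 lines: qucx htqxw qpnxd wvcv nqo lsaw urwm grab yweth pyc hoq
Hunk 3: at line 4 remove [lsaw] add [cwj] -> 11 lines: qucx htqxw qpnxd wvcv nqo cwj urwm grab yweth pyc hoq
Hunk 4: at line 7 remove [grab,yweth,pyc] add [atju,nks] -> 10 lines: qucx htqxw qpnxd wvcv nqo cwj urwm atju nks hoq
Hunk 5: at line 1 remove [qpnxd,wvcv] add [hpid] -> 9 lines: qucx htqxw hpid nqo cwj urwm atju nks hoq
Final line count: 9

Answer: 9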